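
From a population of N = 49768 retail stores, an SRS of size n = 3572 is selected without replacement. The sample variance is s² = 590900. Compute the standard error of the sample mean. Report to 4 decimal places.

12.3916

Under SRS without replacement, Var(ȳ) = (1 − f)·s²/n with f = n/N = 3572/49768 = 0.07177303.
Var(ȳ) = (1 − 0.07177303)·590900/3572 = 0.92822697·165.42553 = 153.55244.
SE(ȳ) = √(153.55244) = 12.3916.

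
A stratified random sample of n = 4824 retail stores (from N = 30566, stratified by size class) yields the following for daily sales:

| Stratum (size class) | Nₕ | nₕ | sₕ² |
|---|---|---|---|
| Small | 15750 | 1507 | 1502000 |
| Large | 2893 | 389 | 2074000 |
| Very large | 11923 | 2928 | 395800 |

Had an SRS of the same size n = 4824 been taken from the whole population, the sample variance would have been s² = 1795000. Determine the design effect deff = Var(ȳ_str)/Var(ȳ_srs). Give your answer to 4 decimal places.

Var(ȳ_str) = Σ Wₕ²(1−fₕ)sₕ²/nₕ with Wₕ = Nₕ/30566:
  Small: (15750/30566)²·(1−1507/15750)·1502000/1507 = 239.31036
  Large: (2893/30566)²·(1−389/2893)·2074000/389 = 41.33945
  Very large: (11923/30566)²·(1−2928/11923)·395800/2928 = 15.517231
  → Var(ȳ_str) = 296.16704.
Var(ȳ_srs) = (1 − 4824/30566)·1795000/4824 = 313.37246.
deff = 296.16704 / 313.37246 = 0.9451.

0.9451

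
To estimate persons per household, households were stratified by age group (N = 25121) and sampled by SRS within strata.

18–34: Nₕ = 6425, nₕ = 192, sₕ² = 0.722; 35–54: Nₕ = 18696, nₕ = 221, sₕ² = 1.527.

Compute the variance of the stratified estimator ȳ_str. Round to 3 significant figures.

Var(ȳ_str) = Σₕ Wₕ²(1 − fₕ)sₕ²/nₕ with Wₕ = Nₕ/N, N = 25121.
18–34: Wₕ = 0.25576211; term = 0.25576211²·(1 − 0.02988327)·0.722/192 = 2.3863403 × 10^-4.
35–54: Wₕ = 0.74423789; term = 0.74423789²·(1 − 0.01182071)·1.527/221 = 0.0037818654.
Sum = 0.0040204994.

0.00402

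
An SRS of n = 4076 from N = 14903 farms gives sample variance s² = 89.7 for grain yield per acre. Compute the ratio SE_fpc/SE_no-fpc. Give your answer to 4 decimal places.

0.8523

f = n/N = 4076/14903 = 0.27350198.
SE_no-fpc = √(s²/n) = 0.14834712; SE_fpc = √((1−f)s²/n) = 0.12644345.
Ratio = √(1−f) = 0.85234853.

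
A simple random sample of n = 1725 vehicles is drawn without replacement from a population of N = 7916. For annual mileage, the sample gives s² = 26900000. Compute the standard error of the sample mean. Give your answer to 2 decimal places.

Under SRS without replacement, Var(ȳ) = (1 − f)·s²/n with f = n/N = 1725/7916 = 0.21791309.
Var(ȳ) = (1 − 0.21791309)·26900000/1725 = 0.78208691·15594.203 = 12196.022.
SE(ȳ) = √(12196.022) = 110.44.

110.44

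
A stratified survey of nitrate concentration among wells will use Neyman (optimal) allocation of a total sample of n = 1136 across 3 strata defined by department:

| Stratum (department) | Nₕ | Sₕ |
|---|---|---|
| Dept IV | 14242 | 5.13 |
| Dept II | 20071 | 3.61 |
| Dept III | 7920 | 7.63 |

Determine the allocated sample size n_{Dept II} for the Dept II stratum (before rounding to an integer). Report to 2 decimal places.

399.67

Neyman allocation: nₕ = n·NₕSₕ / Σⱼ NⱼSⱼ.
Σ NⱼSⱼ = 14242·5.13 + 20071·3.61 + 7920·7.63 = 205947.37.
n_{Dept II} = 1136·20071·3.61 / 205947.37 = 399.67.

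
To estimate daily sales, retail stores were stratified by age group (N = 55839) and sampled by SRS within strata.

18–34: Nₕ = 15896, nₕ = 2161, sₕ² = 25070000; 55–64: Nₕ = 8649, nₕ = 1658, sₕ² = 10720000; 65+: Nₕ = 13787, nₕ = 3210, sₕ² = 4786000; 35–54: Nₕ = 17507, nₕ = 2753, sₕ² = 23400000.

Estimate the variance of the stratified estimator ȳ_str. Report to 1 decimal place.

Var(ȳ_str) = Σₕ Wₕ²(1 − fₕ)sₕ²/nₕ with Wₕ = Nₕ/N, N = 55839.
18–34: Wₕ = 0.28467559; term = 0.28467559²·(1 − 0.13594615)·25070000/2161 = 812.34558.
55–64: Wₕ = 0.15489174; term = 0.15489174²·(1 − 0.19169846)·10720000/1658 = 125.38344.
65+: Wₕ = 0.24690628; term = 0.24690628²·(1 − 0.23282803)·4786000/3210 = 69.730805.
35–54: Wₕ = 0.31352639; term = 0.31352639²·(1 − 0.15725139)·23400000/2753 = 704.13494.
Sum = 1711.5948.

1711.6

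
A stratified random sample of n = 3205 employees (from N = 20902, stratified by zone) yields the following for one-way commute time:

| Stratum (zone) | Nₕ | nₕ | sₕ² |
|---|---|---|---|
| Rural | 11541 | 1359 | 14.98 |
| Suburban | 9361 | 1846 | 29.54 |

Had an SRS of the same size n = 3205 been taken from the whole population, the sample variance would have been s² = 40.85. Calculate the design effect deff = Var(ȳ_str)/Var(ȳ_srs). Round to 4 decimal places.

Var(ȳ_str) = Σ Wₕ²(1−fₕ)sₕ²/nₕ with Wₕ = Nₕ/20902:
  Rural: (11541/20902)²·(1−1359/11541)·14.98/1359 = 0.002964785
  Suburban: (9361/20902)²·(1−1846/9361)·29.54/1846 = 0.0025766435
  → Var(ȳ_str) = 0.0055414285.
Var(ȳ_srs) = (1 − 3205/20902)·40.85/3205 = 0.010791351.
deff = 0.0055414285 / 0.010791351 = 0.5135.

0.5135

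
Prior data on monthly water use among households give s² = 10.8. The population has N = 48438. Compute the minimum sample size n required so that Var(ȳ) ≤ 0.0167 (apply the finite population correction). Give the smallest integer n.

Without fpc, n₀ = s²/D = 10.8/0.0167 = 646.7066.
With fpc, (1 − n/N)·s²/n ≤ D requires n ≥ n₀/(1 + n₀/N) = 646.7066/(1 + 646.7066/48438) = 638.1860.
Rounding up, n = 639.

639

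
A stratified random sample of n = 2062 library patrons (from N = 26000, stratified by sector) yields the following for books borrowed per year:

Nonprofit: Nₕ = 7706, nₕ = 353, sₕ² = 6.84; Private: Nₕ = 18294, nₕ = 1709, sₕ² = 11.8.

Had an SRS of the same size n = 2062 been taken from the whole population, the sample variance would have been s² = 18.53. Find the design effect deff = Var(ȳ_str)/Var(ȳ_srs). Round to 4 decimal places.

Var(ȳ_str) = Σ Wₕ²(1−fₕ)sₕ²/nₕ with Wₕ = Nₕ/26000:
  Nonprofit: (7706/26000)²·(1−353/7706)·6.84/353 = 0.001624158
  Private: (18294/26000)²·(1−1709/18294)·11.8/1709 = 0.0030989702
  → Var(ȳ_str) = 0.0047231282.
Var(ȳ_srs) = (1 − 2062/26000)·18.53/2062 = 0.0082737286.
deff = 0.0047231282 / 0.0082737286 = 0.5709.

0.5709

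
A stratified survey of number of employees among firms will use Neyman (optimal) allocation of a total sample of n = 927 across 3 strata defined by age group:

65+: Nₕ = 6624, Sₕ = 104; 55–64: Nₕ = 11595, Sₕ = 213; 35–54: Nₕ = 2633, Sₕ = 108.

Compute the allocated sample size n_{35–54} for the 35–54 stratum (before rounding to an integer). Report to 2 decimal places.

Neyman allocation: nₕ = n·NₕSₕ / Σⱼ NⱼSⱼ.
Σ NⱼSⱼ = 6624·104 + 11595·213 + 2633·108 = 3.442995 × 10^6.
n_{35–54} = 927·2633·108 / (3.442995 × 10^6) = 76.56.

76.56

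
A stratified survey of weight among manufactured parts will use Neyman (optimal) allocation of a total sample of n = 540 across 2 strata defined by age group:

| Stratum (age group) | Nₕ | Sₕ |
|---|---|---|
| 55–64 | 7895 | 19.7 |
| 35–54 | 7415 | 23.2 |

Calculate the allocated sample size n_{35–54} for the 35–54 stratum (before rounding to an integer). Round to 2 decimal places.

283.60

Neyman allocation: nₕ = n·NₕSₕ / Σⱼ NⱼSⱼ.
Σ NⱼSⱼ = 7895·19.7 + 7415·23.2 = 327559.5.
n_{35–54} = 540·7415·23.2 / 327559.5 = 283.60.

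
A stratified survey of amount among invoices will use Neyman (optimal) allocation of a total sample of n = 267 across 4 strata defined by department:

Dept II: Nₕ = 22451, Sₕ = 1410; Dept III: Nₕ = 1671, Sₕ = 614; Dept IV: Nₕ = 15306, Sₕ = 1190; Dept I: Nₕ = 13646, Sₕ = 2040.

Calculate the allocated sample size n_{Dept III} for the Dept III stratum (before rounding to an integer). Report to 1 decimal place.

3.5

Neyman allocation: nₕ = n·NₕSₕ / Σⱼ NⱼSⱼ.
Σ NⱼSⱼ = 22451·1410 + 1671·614 + 15306·1190 + 13646·2040 = 7.8733884 × 10^7.
n_{Dept III} = 267·1671·614 / (7.8733884 × 10^7) = 3.5.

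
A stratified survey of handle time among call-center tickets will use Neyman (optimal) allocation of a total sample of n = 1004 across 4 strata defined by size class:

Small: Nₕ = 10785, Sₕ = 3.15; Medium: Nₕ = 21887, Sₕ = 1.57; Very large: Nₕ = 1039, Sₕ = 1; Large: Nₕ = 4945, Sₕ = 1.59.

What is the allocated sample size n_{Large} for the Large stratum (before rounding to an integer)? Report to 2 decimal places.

Neyman allocation: nₕ = n·NₕSₕ / Σⱼ NⱼSⱼ.
Σ NⱼSⱼ = 10785·3.15 + 21887·1.57 + 1039·1 + 4945·1.59 = 77236.89.
n_{Large} = 1004·4945·1.59 / 77236.89 = 102.21.

102.21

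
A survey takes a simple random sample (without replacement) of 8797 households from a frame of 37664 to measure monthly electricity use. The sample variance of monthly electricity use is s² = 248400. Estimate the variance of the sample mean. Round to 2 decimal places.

21.64

Under SRS without replacement, Var(ȳ) = (1 − f)·s²/n with f = n/N = 8797/37664 = 0.23356521.
Var(ȳ) = (1 − 0.23356521)·248400/8797 = 0.76643479·28.236899 = 21.641742.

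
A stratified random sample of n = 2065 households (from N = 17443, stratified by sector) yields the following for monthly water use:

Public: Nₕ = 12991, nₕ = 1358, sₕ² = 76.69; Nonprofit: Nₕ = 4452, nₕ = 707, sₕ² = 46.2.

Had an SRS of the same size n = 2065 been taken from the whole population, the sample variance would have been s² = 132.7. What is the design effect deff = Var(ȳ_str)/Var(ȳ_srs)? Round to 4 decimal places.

Var(ȳ_str) = Σ Wₕ²(1−fₕ)sₕ²/nₕ with Wₕ = Nₕ/17443:
  Public: (12991/17443)²·(1−1358/12991)·76.69/1358 = 0.028049874
  Nonprofit: (4452/17443)²·(1−707/4452)·46.2/707 = 0.0035808586
  → Var(ȳ_str) = 0.031630733.
Var(ȳ_srs) = (1 − 2065/17443)·132.7/2065 = 0.056653865.
deff = 0.031630733 / 0.056653865 = 0.5583.

0.5583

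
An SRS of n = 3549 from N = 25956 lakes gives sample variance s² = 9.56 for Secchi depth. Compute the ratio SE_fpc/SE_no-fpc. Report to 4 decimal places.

f = n/N = 3549/25956 = 0.13673139.
SE_no-fpc = √(s²/n) = 0.051901026; SE_fpc = √((1−f)s²/n) = 0.048222411.
Ratio = √(1−f) = 0.92912249.

0.9291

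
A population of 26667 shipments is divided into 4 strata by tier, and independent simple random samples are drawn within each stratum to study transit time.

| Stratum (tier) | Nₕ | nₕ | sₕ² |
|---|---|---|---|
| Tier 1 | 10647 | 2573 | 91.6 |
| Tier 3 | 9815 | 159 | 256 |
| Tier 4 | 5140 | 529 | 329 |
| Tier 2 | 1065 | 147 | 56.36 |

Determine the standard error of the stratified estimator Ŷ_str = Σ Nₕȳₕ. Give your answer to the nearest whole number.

13068

Var(Ŷ_str) = Σₕ Nₕ²(1 − fₕ)sₕ²/nₕ.
Tier 1: 10647²·(1 − 2573/10647)·91.6/2573 = 3.0603541 × 10^6.
Tier 3: 9815²·(1 − 159/9815)·256/159 = 1.5259152 × 10^8.
Tier 4: 5140²·(1 − 529/5140)·329/529 = 1.4740033 × 10^7.
Tier 2: 1065²·(1 − 147/1065)·56.36/147 = 374840.01.
Sum = 1.7076675 × 10^8.
SE = √(1.7076675 × 10^8) = 13068.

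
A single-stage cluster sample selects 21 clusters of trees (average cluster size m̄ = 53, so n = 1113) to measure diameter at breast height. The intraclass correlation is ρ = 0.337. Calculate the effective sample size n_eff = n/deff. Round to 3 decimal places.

60.084

deff = 1 + (53 − 1)·0.337 = 1 + 17.524 = 18.524.
n_eff = 1113 / 18.524 = 60.084.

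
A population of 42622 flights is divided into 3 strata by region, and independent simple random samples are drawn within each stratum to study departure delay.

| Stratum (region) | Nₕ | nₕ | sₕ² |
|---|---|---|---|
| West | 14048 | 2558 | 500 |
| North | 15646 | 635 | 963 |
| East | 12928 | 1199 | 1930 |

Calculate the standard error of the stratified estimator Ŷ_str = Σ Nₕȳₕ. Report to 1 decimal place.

Var(Ŷ_str) = Σₕ Nₕ²(1 − fₕ)sₕ²/nₕ.
West: 14048²·(1 − 2558/14048)·500/2558 = 3.1550336 × 10^7.
North: 15646²·(1 − 635/15646)·963/635 = 3.5617671 × 10^8.
East: 12928²·(1 − 1199/12928)·1930/1199 = 2.4407902 × 10^8.
Sum = 6.3180607 × 10^8.
SE = √(6.3180607 × 10^8) = 25135.8.

25135.8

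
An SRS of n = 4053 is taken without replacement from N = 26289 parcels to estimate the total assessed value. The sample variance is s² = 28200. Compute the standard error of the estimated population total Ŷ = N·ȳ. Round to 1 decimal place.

63775.2

Var(Ŷ) = N²·Var(ȳ) = N²·(1 − n/N)·s²/n.
f = 4053/26289 = 0.15417095; Var(ȳ) = 0.84582905·28200/4053 = 5.885117.
Var(Ŷ) = 26289² · 5.885117 = 4.0672722 × 10^9.
SE(Ŷ) = √(4.0672722 × 10^9) = 63775.2.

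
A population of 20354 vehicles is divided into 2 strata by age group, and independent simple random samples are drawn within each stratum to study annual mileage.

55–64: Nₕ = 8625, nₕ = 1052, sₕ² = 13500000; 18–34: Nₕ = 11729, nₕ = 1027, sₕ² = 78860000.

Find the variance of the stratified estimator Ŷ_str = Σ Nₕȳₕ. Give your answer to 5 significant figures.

1.0477 × 10^13

Var(Ŷ_str) = Σₕ Nₕ²(1 − fₕ)sₕ²/nₕ.
55–64: 8625²·(1 − 1052/8625)·13500000/1052 = 8.3819505 × 10^11.
18–34: 11729²·(1 − 1027/11729)·78860000/1027 = 9.6385624 × 10^12.
Sum = 1.0476757 × 10^13.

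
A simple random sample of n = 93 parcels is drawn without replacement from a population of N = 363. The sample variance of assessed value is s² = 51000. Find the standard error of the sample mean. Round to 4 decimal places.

Under SRS without replacement, Var(ȳ) = (1 − f)·s²/n with f = n/N = 93/363 = 0.25619835.
Var(ȳ) = (1 − 0.25619835)·51000/93 = 0.74380165·548.3871 = 407.89123.
SE(ȳ) = √(407.89123) = 20.1963.

20.1963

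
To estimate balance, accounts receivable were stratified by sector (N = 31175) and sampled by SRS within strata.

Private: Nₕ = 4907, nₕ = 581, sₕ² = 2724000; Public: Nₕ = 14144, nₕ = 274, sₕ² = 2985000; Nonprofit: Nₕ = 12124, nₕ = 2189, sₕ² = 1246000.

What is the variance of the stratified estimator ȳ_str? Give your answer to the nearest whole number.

2372

Var(ȳ_str) = Σₕ Wₕ²(1 − fₕ)sₕ²/nₕ with Wₕ = Nₕ/N, N = 31175.
Private: Wₕ = 0.15740176; term = 0.15740176²·(1 − 0.11840228)·2724000/581 = 102.40487.
Public: Wₕ = 0.45369687; term = 0.45369687²·(1 − 0.01937217)·2985000/274 = 2199.0219.
Nonprofit: Wₕ = 0.38890136; term = 0.38890136²·(1 − 0.18055097)·1246000/2189 = 70.546124.
Sum = 2371.9729.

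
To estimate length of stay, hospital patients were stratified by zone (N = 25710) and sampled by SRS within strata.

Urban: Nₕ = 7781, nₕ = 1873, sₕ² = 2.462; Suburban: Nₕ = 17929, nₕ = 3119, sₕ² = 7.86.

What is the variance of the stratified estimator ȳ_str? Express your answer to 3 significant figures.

0.00110

Var(ȳ_str) = Σₕ Wₕ²(1 − fₕ)sₕ²/nₕ with Wₕ = Nₕ/N, N = 25710.
Urban: Wₕ = 0.30264489; term = 0.30264489²·(1 − 0.24071456)·2.462/1873 = 9.1415959 × 10^-5.
Suburban: Wₕ = 0.69735511; term = 0.69735511²·(1 − 0.17396397)·7.86/3119 = 0.0010123114.
Sum = 0.0011037274.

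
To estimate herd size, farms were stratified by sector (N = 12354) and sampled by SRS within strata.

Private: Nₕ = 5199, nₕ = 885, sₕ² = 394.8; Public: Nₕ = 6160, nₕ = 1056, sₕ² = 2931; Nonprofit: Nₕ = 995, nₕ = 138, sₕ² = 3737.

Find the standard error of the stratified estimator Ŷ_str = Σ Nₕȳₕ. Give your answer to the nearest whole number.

10971

Var(Ŷ_str) = Σₕ Nₕ²(1 − fₕ)sₕ²/nₕ.
Private: 5199²·(1 − 885/5199)·394.8/885 = 1.0005386 × 10^7.
Public: 6160²·(1 − 1056/6160)·2931/1056 = 8.726564 × 10^7.
Nonprofit: 995²·(1 − 138/995)·3737/138 = 2.3091275 × 10^7.
Sum = 1.203623 × 10^8.
SE = √(1.203623 × 10^8) = 10971.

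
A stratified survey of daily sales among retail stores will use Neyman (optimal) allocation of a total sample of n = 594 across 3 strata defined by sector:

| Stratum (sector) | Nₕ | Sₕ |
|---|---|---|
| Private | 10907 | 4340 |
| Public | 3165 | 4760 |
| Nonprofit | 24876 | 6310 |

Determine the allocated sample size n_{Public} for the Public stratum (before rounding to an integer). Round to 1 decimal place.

40.8

Neyman allocation: nₕ = n·NₕSₕ / Σⱼ NⱼSⱼ.
Σ NⱼSⱼ = 10907·4340 + 3165·4760 + 24876·6310 = 2.1936934 × 10^8.
n_{Public} = 594·3165·4760 / (2.1936934 × 10^8) = 40.8.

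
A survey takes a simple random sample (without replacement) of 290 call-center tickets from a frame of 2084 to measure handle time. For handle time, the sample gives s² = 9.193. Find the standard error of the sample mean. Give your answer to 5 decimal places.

Under SRS without replacement, Var(ȳ) = (1 − f)·s²/n with f = n/N = 290/2084 = 0.13915547.
Var(ȳ) = (1 − 0.13915547)·9.193/290 = 0.86084453·0.0317 = 0.027288772.
SE(ȳ) = √(0.027288772) = 0.16519.

0.16519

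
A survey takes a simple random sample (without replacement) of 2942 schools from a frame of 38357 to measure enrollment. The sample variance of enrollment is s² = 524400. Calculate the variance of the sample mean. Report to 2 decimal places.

Under SRS without replacement, Var(ȳ) = (1 − f)·s²/n with f = n/N = 2942/38357 = 0.07670047.
Var(ȳ) = (1 − 0.07670047)·524400/2942 = 0.92329953·178.24609 = 164.57453.

164.57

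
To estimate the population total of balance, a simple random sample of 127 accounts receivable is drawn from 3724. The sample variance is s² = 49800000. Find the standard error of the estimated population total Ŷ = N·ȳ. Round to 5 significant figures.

Var(Ŷ) = N²·Var(ȳ) = N²·(1 − n/N)·s²/n.
f = 127/3724 = 0.03410311; Var(ȳ) = 0.96589689·49800000/127 = 378753.27.
Var(Ŷ) = 3724² · 378753.27 = 5.252617 × 10^12.
SE(Ŷ) = √(5.252617 × 10^12) = 2.2919 × 10^6.

2.2919 × 10^6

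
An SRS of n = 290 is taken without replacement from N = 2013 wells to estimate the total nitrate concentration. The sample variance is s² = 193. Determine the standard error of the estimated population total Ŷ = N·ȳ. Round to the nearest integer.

Var(Ŷ) = N²·Var(ȳ) = N²·(1 − n/N)·s²/n.
f = 290/2013 = 0.14406359; Var(ȳ) = 0.85593641·193/290 = 0.56964044.
Var(Ŷ) = 2013² · 0.56964044 = 2.3082793 × 10^6.
SE(Ŷ) = √(2.3082793 × 10^6) = 1519.

1519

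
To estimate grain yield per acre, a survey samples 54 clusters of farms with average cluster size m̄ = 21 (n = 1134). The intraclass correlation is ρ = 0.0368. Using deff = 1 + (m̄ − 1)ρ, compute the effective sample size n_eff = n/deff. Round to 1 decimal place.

deff = 1 + (21 − 1)·0.0368 = 1 + 0.736 = 1.736.
n_eff = 1134 / 1.736 = 653.2.

653.2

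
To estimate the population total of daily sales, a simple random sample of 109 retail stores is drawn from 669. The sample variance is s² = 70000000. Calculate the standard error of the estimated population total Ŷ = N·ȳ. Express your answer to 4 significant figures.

490500

Var(Ŷ) = N²·Var(ȳ) = N²·(1 − n/N)·s²/n.
f = 109/669 = 0.16292975; Var(ȳ) = 0.83707025·70000000/109 = 537568.05.
Var(Ŷ) = 669² · 537568.05 = 2.4059449 × 10^11.
SE(Ŷ) = √(2.4059449 × 10^11) = 490500.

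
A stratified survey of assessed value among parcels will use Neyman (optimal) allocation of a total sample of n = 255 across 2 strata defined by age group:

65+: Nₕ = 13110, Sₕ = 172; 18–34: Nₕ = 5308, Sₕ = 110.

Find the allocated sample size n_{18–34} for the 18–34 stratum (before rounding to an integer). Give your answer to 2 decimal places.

Neyman allocation: nₕ = n·NₕSₕ / Σⱼ NⱼSⱼ.
Σ NⱼSⱼ = 13110·172 + 5308·110 = 2.8388 × 10^6.
n_{18–34} = 255·5308·110 / (2.8388 × 10^6) = 52.45.

52.45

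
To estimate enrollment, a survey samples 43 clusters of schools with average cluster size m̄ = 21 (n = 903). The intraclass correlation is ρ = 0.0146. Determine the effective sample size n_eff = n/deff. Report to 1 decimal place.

deff = 1 + (21 − 1)·0.0146 = 1 + 0.292 = 1.292.
n_eff = 903 / 1.292 = 698.9.

698.9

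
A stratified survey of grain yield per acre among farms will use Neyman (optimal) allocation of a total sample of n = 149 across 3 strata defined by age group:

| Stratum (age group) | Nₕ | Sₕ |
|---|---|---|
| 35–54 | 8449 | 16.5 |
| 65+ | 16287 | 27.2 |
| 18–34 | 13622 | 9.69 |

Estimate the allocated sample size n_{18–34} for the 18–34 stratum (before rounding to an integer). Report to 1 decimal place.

27.5

Neyman allocation: nₕ = n·NₕSₕ / Σⱼ NⱼSⱼ.
Σ NⱼSⱼ = 8449·16.5 + 16287·27.2 + 13622·9.69 = 714412.08.
n_{18–34} = 149·13622·9.69 / 714412.08 = 27.5.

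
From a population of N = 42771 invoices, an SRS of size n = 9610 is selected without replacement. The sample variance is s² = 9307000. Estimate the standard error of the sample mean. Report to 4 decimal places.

Under SRS without replacement, Var(ȳ) = (1 − f)·s²/n with f = n/N = 9610/42771 = 0.22468495.
Var(ȳ) = (1 − 0.22468495)·9307000/9610 = 0.77531505·968.47034 = 750.86963.
SE(ȳ) = √(750.86963) = 27.4020.

27.4020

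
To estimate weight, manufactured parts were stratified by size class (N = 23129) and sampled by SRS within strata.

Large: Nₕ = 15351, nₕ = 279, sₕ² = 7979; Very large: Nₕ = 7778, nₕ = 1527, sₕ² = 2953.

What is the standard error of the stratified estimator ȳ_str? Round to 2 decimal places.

3.54

Var(ȳ_str) = Σₕ Wₕ²(1 − fₕ)sₕ²/nₕ with Wₕ = Nₕ/N, N = 23129.
Large: Wₕ = 0.66371222; term = 0.66371222²·(1 − 0.01817471)·7979/279 = 12.3691.
Very large: Wₕ = 0.33628778; term = 0.33628778²·(1 − 0.19632296)·2953/1527 = 0.17576327.
Sum = 12.544863.
SE = √(12.544863) = 3.54.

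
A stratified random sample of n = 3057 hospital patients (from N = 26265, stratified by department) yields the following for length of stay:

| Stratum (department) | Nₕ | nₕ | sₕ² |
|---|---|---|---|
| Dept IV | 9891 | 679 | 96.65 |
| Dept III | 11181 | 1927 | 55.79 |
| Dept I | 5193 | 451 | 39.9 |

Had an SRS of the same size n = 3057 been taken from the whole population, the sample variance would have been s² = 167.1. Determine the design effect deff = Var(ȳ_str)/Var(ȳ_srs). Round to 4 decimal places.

0.5445

Var(ȳ_str) = Σ Wₕ²(1−fₕ)sₕ²/nₕ with Wₕ = Nₕ/26265:
  Dept IV: (9891/26265)²·(1−679/9891)·96.65/679 = 0.018800587
  Dept III: (11181/26265)²·(1−1927/11181)·55.79/1927 = 0.0043424015
  Dept I: (5193/26265)²·(1−451/5193)·39.9/451 = 0.0031580676
  → Var(ȳ_str) = 0.026301056.
Var(ȳ_srs) = (1 − 3057/26265)·167.1/3057 = 0.048299354.
deff = 0.026301056 / 0.048299354 = 0.5445.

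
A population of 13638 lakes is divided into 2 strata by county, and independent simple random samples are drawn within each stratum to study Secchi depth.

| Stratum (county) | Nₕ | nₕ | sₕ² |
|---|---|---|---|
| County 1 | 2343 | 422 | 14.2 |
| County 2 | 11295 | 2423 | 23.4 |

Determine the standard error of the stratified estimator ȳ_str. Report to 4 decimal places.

Var(ȳ_str) = Σₕ Wₕ²(1 − fₕ)sₕ²/nₕ with Wₕ = Nₕ/N, N = 13638.
County 1: Wₕ = 0.17179938; term = 0.17179938²·(1 − 0.18011097)·14.2/422 = 8.1428076 × 10^-4.
County 2: Wₕ = 0.82820062; term = 0.82820062²·(1 − 0.21451970)·23.4/2423 = 0.0052031799.
Sum = 0.0060174607.
SE = √(0.0060174607) = 0.0776.

0.0776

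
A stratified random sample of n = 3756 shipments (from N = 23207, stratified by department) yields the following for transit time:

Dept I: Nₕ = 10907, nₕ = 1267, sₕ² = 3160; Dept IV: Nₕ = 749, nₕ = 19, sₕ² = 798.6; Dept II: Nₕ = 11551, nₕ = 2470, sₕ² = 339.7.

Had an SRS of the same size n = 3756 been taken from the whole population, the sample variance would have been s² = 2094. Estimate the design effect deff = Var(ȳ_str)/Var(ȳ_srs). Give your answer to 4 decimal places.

Var(ȳ_str) = Σ Wₕ²(1−fₕ)sₕ²/nₕ with Wₕ = Nₕ/23207:
  Dept I: (10907/23207)²·(1−1267/10907)·3160/1267 = 0.48691686
  Dept IV: (749/23207)²·(1−19/749)·798.6/19 = 0.042671939
  Dept II: (11551/23207)²·(1−2470/11551)·339.7/2470 = 0.026786369
  → Var(ȳ_str) = 0.55637517.
Var(ȳ_srs) = (1 − 3756/23207)·2094/3756 = 0.46727659.
deff = 0.55637517 / 0.46727659 = 1.1907.

1.1907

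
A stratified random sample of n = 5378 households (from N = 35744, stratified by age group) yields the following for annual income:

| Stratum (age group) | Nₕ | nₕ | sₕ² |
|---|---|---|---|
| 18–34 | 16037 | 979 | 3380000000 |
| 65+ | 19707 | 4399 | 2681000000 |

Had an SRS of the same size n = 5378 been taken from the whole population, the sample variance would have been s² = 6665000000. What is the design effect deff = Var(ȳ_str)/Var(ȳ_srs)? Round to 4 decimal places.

0.7565

Var(ȳ_str) = Σ Wₕ²(1−fₕ)sₕ²/nₕ with Wₕ = Nₕ/35744:
  18–34: (16037/35744)²·(1−979/16037)·3380000000/979 = 652556.51
  65+: (19707/35744)²·(1−4399/19707)·2681000000/4399 = 143904.88
  → Var(ȳ_str) = 796461.39.
Var(ȳ_srs) = (1 − 5378/35744)·6665000000/5378 = 1.0528434 × 10^6.
deff = 796461.39 / (1.0528434 × 10^6) = 0.7565.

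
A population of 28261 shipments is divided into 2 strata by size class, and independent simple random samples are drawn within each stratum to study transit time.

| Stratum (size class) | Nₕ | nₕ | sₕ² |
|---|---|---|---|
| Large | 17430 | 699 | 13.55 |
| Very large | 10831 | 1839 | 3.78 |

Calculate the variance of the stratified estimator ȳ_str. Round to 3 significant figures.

Var(ȳ_str) = Σₕ Wₕ²(1 − fₕ)sₕ²/nₕ with Wₕ = Nₕ/N, N = 28261.
Large: Wₕ = 0.61675100; term = 0.61675100²·(1 − 0.04010327)·13.55/699 = 0.0070779315.
Very large: Wₕ = 0.38324900; term = 0.38324900²·(1 − 0.16979042)·3.78/1839 = 2.5064548 × 10^-4.
Sum = 0.007328577.

0.00733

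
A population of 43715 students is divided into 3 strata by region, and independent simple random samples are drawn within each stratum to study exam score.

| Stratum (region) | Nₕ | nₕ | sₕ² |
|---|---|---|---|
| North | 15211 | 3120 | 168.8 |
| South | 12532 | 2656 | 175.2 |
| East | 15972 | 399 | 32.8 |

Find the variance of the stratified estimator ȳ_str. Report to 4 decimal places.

Var(ȳ_str) = Σₕ Wₕ²(1 − fₕ)sₕ²/nₕ with Wₕ = Nₕ/N, N = 43715.
North: Wₕ = 0.34795837; term = 0.34795837²·(1 − 0.20511472)·168.8/3120 = 0.0052068716.
South: Wₕ = 0.28667505; term = 0.28667505²·(1 − 0.21193744)·175.2/2656 = 0.0042721504.
East: Wₕ = 0.36536658; term = 0.36536658²·(1 − 0.02498122)·32.8/399 = 0.010699699.
Sum = 0.020178721.

0.0202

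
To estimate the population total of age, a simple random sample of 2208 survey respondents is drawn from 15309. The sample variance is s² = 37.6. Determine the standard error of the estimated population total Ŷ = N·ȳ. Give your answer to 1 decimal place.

1848.1

Var(Ŷ) = N²·Var(ȳ) = N²·(1 − n/N)·s²/n.
f = 2208/15309 = 0.14422888; Var(ȳ) = 0.85577112·37.6/2208 = 0.014572914.
Var(Ŷ) = 15309² · 0.014572914 = 3.415388 × 10^6.
SE(Ŷ) = √(3.415388 × 10^6) = 1848.1.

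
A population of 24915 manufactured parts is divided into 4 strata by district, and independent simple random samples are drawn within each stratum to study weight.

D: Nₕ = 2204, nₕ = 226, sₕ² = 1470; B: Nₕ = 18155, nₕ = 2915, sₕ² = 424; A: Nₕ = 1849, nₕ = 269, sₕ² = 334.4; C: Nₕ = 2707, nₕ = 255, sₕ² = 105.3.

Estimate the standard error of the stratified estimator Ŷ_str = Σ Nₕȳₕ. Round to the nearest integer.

8659

Var(Ŷ_str) = Σₕ Nₕ²(1 − fₕ)sₕ²/nₕ.
D: 2204²·(1 − 226/2204)·1470/226 = 2.8356118 × 10^7.
B: 18155²·(1 − 2915/18155)·424/2915 = 4.0244684 × 10^7.
A: 1849²·(1 − 269/1849)·334.4/269 = 3.6316834 × 10^6.
C: 2707²·(1 − 255/2707)·105.3/255 = 2.7409235 × 10^6.
Sum = 7.4973409 × 10^7.
SE = √(7.4973409 × 10^7) = 8659.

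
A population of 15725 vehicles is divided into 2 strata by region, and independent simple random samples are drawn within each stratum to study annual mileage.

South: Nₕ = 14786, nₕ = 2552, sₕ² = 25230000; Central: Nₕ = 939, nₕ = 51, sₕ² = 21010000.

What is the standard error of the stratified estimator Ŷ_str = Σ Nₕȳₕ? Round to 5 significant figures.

1.4601 × 10^6

Var(Ŷ_str) = Σₕ Nₕ²(1 − fₕ)sₕ²/nₕ.
South: 14786²·(1 − 2552/14786)·25230000/2552 = 1.7883633 × 10^12.
Central: 939²·(1 − 51/939)·21010000/51 = 3.4350608 × 10^11.
Sum = 2.1318694 × 10^12.
SE = √(2.1318694 × 10^12) = 1.4601 × 10^6.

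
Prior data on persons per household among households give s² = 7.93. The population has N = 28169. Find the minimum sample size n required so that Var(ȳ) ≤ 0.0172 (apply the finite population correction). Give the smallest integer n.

Without fpc, n₀ = s²/D = 7.93/0.0172 = 461.0465.
With fpc, (1 − n/N)·s²/n ≤ D requires n ≥ n₀/(1 + n₀/N) = 461.0465/(1 + 461.0465/28169) = 453.6220.
Rounding up, n = 454.

454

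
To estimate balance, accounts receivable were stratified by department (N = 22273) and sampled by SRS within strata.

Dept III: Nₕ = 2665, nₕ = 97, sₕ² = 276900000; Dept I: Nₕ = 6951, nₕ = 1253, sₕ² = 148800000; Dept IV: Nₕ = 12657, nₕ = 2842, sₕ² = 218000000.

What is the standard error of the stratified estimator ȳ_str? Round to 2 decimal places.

260.90

Var(ȳ_str) = Σₕ Wₕ²(1 − fₕ)sₕ²/nₕ with Wₕ = Nₕ/N, N = 22273.
Dept III: Wₕ = 0.11965160; term = 0.11965160²·(1 − 0.03639775)·276900000/97 = 39380.935.
Dept I: Wₕ = 0.31208189; term = 0.31208189²·(1 − 0.18026183)·148800000/1253 = 9481.2186.
Dept IV: Wₕ = 0.56826651; term = 0.56826651²·(1 − 0.22453978)·218000000/2842 = 19208.616.
Sum = 68070.77.
SE = √(68070.77) = 260.90.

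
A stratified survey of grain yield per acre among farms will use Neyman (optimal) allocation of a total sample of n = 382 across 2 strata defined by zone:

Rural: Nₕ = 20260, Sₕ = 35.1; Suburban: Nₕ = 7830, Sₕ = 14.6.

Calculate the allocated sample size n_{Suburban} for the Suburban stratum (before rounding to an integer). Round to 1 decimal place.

Neyman allocation: nₕ = n·NₕSₕ / Σⱼ NⱼSⱼ.
Σ NⱼSⱼ = 20260·35.1 + 7830·14.6 = 825444.
n_{Suburban} = 382·7830·14.6 / 825444 = 52.9.

52.9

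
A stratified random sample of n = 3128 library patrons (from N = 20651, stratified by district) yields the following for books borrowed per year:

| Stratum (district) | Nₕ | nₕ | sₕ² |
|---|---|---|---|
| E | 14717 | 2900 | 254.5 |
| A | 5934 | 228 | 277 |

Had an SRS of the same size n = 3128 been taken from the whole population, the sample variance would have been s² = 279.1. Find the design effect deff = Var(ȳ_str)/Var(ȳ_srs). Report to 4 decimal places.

Var(ȳ_str) = Σ Wₕ²(1−fₕ)sₕ²/nₕ with Wₕ = Nₕ/20651:
  E: (14717/20651)²·(1−2900/14717)·254.5/2900 = 0.035787729
  A: (5934/20651)²·(1−228/5934)·277/228 = 0.096458845
  → Var(ȳ_str) = 0.13224657.
Var(ȳ_srs) = (1 − 3128/20651)·279.1/3128 = 0.075711259.
deff = 0.13224657 / 0.075711259 = 1.7467.

1.7467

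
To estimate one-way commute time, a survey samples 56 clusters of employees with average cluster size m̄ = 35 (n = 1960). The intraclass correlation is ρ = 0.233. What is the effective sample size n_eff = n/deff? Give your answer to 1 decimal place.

219.7

deff = 1 + (35 − 1)·0.233 = 1 + 7.922 = 8.922.
n_eff = 1960 / 8.922 = 219.7.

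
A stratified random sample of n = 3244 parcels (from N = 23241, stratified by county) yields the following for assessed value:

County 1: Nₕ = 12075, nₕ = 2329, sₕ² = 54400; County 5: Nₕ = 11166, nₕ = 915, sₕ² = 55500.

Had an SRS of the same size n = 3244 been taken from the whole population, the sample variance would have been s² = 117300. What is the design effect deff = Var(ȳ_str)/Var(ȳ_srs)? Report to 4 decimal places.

Var(ȳ_str) = Σ Wₕ²(1−fₕ)sₕ²/nₕ with Wₕ = Nₕ/23241:
  County 1: (12075/23241)²·(1−2329/12075)·54400/2329 = 5.0890104
  County 5: (11166/23241)²·(1−915/11166)·55500/915 = 12.85364
  → Var(ȳ_str) = 17.94265.
Var(ȳ_srs) = (1 − 3244/23241)·117300/3244 = 31.111948.
deff = 17.94265 / 31.111948 = 0.5767.

0.5767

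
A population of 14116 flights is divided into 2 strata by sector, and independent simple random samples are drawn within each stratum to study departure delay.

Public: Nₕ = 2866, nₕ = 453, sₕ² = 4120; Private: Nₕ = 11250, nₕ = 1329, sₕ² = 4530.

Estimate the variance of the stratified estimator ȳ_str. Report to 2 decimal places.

Var(ȳ_str) = Σₕ Wₕ²(1 − fₕ)sₕ²/nₕ with Wₕ = Nₕ/N, N = 14116.
Public: Wₕ = 0.20303202; term = 0.20303202²·(1 − 0.15806001)·4120/453 = 0.31565249.
Private: Wₕ = 0.79696798; term = 0.79696798²·(1 − 0.11813333)·4530/1329 = 1.9092284.
Sum = 2.2248809.

2.22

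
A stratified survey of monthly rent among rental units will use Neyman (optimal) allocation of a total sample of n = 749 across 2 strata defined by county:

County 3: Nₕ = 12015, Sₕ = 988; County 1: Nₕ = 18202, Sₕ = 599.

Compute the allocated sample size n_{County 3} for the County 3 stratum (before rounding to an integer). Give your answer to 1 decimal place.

Neyman allocation: nₕ = n·NₕSₕ / Σⱼ NⱼSⱼ.
Σ NⱼSⱼ = 12015·988 + 18202·599 = 2.2773818 × 10^7.
n_{County 3} = 749·12015·988 / (2.2773818 × 10^7) = 390.4.

390.4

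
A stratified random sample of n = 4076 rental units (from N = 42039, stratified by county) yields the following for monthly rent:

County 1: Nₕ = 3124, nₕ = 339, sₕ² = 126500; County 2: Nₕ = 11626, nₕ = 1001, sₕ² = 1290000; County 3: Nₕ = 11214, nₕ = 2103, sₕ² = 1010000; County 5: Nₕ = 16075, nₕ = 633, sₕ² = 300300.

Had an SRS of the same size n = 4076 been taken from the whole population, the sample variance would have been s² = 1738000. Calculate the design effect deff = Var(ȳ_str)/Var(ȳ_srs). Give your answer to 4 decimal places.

0.4839

Var(ȳ_str) = Σ Wₕ²(1−fₕ)sₕ²/nₕ with Wₕ = Nₕ/42039:
  County 1: (3124/42039)²·(1−339/3124)·126500/339 = 1.8370556
  County 2: (11626/42039)²·(1−1001/11626)·1290000/1001 = 90.076217
  County 3: (11214/42039)²·(1−2103/11214)·1010000/2103 = 27.765401
  County 5: (16075/42039)²·(1−633/16075)·300300/633 = 66.634846
  → Var(ȳ_str) = 186.31352.
Var(ȳ_srs) = (1 − 4076/42039)·1738000/4076 = 385.05587.
deff = 186.31352 / 385.05587 = 0.4839.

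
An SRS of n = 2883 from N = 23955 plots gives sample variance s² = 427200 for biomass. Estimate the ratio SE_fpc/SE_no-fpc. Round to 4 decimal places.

0.9379

f = n/N = 2883/23955 = 0.12035066.
SE_no-fpc = √(s²/n) = 12.172879; SE_fpc = √((1−f)s²/n) = 11.416897.
Ratio = √(1−f) = 0.93789623.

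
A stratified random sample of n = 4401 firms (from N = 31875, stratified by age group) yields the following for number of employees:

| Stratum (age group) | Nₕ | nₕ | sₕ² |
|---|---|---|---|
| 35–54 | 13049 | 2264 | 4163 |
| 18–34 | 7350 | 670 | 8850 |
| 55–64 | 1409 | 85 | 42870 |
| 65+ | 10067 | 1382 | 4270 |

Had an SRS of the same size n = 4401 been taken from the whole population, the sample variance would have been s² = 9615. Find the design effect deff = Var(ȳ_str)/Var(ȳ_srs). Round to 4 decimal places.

Var(ȳ_str) = Σ Wₕ²(1−fₕ)sₕ²/nₕ with Wₕ = Nₕ/31875:
  35–54: (13049/31875)²·(1−2264/13049)·4163/2264 = 0.25469885
  18–34: (7350/31875)²·(1−670/7350)·8850/670 = 0.63831034
  55–64: (1409/31875)²·(1−85/1409)·42870/85 = 0.92604726
  65+: (10067/31875)²·(1−1382/10067)·4270/1382 = 0.26588224
  → Var(ȳ_str) = 2.0849387.
Var(ȳ_srs) = (1 − 4401/31875)·9615/4401 = 1.8830837.
deff = 2.0849387 / 1.8830837 = 1.1072.

1.1072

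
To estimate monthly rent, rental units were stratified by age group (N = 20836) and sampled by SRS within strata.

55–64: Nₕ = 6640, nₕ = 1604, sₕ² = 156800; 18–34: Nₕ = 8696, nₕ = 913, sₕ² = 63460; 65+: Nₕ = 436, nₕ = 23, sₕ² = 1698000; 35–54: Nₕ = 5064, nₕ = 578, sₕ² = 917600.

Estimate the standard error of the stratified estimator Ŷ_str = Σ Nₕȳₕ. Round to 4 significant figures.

239400

Var(Ŷ_str) = Σₕ Nₕ²(1 − fₕ)sₕ²/nₕ.
55–64: 6640²·(1 − 1604/6640)·156800/1604 = 3.2688538 × 10^9.
18–34: 8696²·(1 − 913/8696)·63460/913 = 4.7043091 × 10^9.
65+: 436²·(1 − 23/436)·1698000/23 = 1.3293716 × 10^10.
35–54: 5064²·(1 − 578/5064)·917600/578 = 3.6064385 × 10^10.
Sum = 5.7331264 × 10^10.
SE = √(5.7331264 × 10^10) = 239400.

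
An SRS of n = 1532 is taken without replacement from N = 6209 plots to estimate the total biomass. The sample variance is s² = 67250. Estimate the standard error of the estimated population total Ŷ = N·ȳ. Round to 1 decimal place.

35703.5

Var(Ŷ) = N²·Var(ȳ) = N²·(1 − n/N)·s²/n.
f = 1532/6209 = 0.24673861; Var(ȳ) = 0.75326139·67250/1532 = 33.065815.
Var(Ŷ) = 6209² · 33.065815 = 1.2747428 × 10^9.
SE(Ŷ) = √(1.2747428 × 10^9) = 35703.5.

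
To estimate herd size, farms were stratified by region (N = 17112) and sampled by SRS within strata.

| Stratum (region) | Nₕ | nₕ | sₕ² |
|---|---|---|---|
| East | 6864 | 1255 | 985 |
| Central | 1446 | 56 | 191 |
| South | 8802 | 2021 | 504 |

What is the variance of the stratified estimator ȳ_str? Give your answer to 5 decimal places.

Var(ȳ_str) = Σₕ Wₕ²(1 − fₕ)sₕ²/nₕ with Wₕ = Nₕ/N, N = 17112.
East: Wₕ = 0.40112202; term = 0.40112202²·(1 − 0.18283800)·985/1255 = 0.10319382.
Central: Wₕ = 0.08450210; term = 0.08450210²·(1 − 0.03872752)·191/56 = 0.023411373.
South: Wₕ = 0.51437588; term = 0.51437588²·(1 − 0.22960691)·504/2021 = 0.050832069.
Sum = 0.17743726.

0.17744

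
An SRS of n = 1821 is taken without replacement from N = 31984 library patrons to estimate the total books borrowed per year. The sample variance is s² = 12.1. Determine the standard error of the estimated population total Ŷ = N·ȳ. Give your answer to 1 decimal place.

2531.9

Var(Ŷ) = N²·Var(ȳ) = N²·(1 − n/N)·s²/n.
f = 1821/31984 = 0.05693472; Var(ȳ) = 0.94306528·12.1/1821 = 0.0062663866.
Var(Ŷ) = 31984² · 0.0062663866 = 6.4103647 × 10^6.
SE(Ŷ) = √(6.4103647 × 10^6) = 2531.9.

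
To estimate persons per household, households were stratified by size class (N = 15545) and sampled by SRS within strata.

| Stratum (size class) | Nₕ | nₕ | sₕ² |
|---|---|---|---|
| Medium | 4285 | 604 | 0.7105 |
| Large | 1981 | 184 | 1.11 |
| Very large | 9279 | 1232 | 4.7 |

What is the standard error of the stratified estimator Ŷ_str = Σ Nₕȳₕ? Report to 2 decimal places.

569.99

Var(Ŷ_str) = Σₕ Nₕ²(1 − fₕ)sₕ²/nₕ.
Medium: 4285²·(1 − 604/4285)·0.7105/604 = 18554.266.
Large: 1981²·(1 − 184/1981)·1.11/184 = 21475.224.
Very large: 9279²·(1 − 1232/9279)·4.7/1232 = 284854.
Sum = 324883.49.
SE = √(324883.49) = 569.99.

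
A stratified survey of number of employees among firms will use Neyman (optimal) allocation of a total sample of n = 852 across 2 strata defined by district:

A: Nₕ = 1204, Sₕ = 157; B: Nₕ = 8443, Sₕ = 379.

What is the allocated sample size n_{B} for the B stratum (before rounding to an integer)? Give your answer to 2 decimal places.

804.48

Neyman allocation: nₕ = n·NₕSₕ / Σⱼ NⱼSⱼ.
Σ NⱼSⱼ = 1204·157 + 8443·379 = 3.388925 × 10^6.
n_{B} = 852·8443·379 / (3.388925 × 10^6) = 804.48.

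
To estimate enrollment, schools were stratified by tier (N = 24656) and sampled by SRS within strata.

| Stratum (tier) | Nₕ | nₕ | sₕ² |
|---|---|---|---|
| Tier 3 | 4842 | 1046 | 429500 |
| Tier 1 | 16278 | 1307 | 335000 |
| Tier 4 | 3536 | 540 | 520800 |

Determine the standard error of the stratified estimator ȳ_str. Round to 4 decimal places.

Var(ȳ_str) = Σₕ Wₕ²(1 − fₕ)sₕ²/nₕ with Wₕ = Nₕ/N, N = 24656.
Tier 3: Wₕ = 0.19638222; term = 0.19638222²·(1 − 0.21602644)·429500/1046 = 12.414729.
Tier 1: Wₕ = 0.66020441; term = 0.66020441²·(1 − 0.08029242)·335000/1307 = 102.74858.
Tier 4: Wₕ = 0.14341337; term = 0.14341337²·(1 − 0.15271493)·520800/540 = 16.806839.
Sum = 131.97015.
SE = √(131.97015) = 11.4878.

11.4878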